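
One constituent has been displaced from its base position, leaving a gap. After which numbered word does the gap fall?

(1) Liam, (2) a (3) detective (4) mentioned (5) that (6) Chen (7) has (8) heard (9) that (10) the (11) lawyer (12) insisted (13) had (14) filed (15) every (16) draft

The displaced element is "Liam" (word 1).
It is linked across 3 clause boundaries (that → that → Ø).
It functions as the subject of "filed", so the gap sits immediately after word 12 ("insisted").
Base order: A detective mentioned that Chen has heard that the lawyer insisted Liam had filed every draft.

12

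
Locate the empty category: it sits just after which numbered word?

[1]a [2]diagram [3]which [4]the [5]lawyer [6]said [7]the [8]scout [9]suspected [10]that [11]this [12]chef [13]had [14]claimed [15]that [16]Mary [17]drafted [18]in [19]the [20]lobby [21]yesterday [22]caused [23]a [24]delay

17

The displaced element is "a diagram" (word 2).
It is linked across 3 clause boundaries (Ø → that → that).
It functions as the direct object of "drafted", so the gap sits immediately after word 17 ("drafted").
Base order: The lawyer said the scout suspected that this chef had claimed that Mary drafted a diagram in the lobby yesterday.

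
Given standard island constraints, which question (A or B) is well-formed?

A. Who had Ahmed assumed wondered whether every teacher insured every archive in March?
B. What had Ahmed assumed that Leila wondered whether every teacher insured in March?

A

In B, the wh-phrase is extracted from inside a wh-island (introduced by "whether"), which blocks movement.
In A, the extraction path crosses only that-complement boundaries, which are transparent.
So A is grammatical.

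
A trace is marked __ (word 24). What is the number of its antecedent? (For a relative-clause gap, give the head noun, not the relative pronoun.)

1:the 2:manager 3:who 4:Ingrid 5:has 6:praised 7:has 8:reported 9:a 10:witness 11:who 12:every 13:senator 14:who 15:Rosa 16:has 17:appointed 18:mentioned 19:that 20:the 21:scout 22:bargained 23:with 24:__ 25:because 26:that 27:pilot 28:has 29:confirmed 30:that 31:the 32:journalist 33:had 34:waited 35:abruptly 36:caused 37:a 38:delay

10

The gap at 24 is the prepositional object of "bargained", inside a relative clause.
The relative pronoun is "who" (word 11); it is bound by the head noun immediately before it.
Its filler is the head noun "witness", at word 10.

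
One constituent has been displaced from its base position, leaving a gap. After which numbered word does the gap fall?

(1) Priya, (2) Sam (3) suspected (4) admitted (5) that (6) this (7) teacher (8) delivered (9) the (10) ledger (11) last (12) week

The displaced element is "Priya" (word 1).
It is linked across 1 clause boundary (Ø).
It functions as the subject of "admitted", so the gap sits immediately after word 3 ("suspected").
Base order: Sam suspected that Priya admitted that this teacher delivered the ledger last week.

3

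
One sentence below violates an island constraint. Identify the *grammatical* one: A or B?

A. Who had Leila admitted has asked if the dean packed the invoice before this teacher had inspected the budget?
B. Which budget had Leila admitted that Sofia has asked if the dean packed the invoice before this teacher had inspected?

In B, the wh-phrase is extracted from inside a wh-island (introduced by "if"), which blocks movement.
In A, the extraction path crosses only that-complement boundaries, which are transparent.
So A is grammatical.

A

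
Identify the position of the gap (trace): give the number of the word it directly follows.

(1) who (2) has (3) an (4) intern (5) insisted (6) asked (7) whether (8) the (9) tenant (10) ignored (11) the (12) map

The displaced element is "who" (word 1).
It is linked across 1 clause boundary (Ø).
It functions as the subject of "asked", so the gap sits immediately after word 5 ("insisted").
Base order: An intern has insisted that who asked whether the tenant ignored the map.

5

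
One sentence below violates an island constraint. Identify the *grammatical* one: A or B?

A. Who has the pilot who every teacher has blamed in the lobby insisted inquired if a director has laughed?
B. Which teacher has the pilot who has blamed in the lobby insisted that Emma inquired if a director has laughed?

A

In B, the wh-phrase is extracted from inside a complex-NP island (relative clause) (introduced by "who"), which blocks movement.
In A, the extraction path crosses only that-complement boundaries, which are transparent.
So A is grammatical.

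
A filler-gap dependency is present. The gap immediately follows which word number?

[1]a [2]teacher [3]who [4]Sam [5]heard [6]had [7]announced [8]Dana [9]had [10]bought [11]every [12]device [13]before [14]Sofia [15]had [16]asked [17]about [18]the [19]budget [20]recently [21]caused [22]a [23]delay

The displaced element is "a teacher" (word 2).
It is linked across 1 clause boundary (Ø).
It functions as the subject of "announced", so the gap sits immediately after word 5 ("heard").
Base order: Sam heard that a teacher had announced Dana had bought every device before Sofia had asked about the budget recently.

5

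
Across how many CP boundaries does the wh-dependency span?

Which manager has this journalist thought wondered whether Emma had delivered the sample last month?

"which manager" is extracted from the subject of "wondered".
Boundaries crossed, outermost first: [Ø] — 1 in total.

1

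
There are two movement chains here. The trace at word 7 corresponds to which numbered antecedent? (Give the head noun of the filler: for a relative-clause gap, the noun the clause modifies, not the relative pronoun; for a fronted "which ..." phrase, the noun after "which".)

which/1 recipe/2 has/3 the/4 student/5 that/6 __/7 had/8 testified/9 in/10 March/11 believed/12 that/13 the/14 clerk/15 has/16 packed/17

The marked gap is inside the relative clause, the subject of "testified".
Its filler is the head noun "student" (via "that"), at word 5.
(The other dependency links word 2 to a gap after word 17.)

5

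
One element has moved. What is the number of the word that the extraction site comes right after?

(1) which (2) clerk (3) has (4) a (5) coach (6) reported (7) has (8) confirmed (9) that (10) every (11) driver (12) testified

6

The displaced element is "which clerk" (word 2).
It is linked across 1 clause boundary (Ø).
It functions as the subject of "confirmed", so the gap sits immediately after word 6 ("reported").
Base order: A coach has reported which clerk has confirmed that every driver testified.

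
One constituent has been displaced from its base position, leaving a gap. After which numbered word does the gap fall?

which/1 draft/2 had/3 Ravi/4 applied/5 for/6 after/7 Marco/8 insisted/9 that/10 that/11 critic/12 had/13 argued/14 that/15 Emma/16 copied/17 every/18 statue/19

The displaced element is "which draft" (word 2).
It functions as the object of the preposition "for" of "applied", so the gap sits immediately after word 6 ("for").
Base order: Ravi had applied for which draft after Marco insisted that that critic had argued that Emma copied every statue.

6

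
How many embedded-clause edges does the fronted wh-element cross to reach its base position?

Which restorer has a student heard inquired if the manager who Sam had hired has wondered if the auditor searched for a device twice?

1

"which restorer" is extracted from the subject of "inquired".
Boundaries crossed, outermost first: [Ø] — 1 in total.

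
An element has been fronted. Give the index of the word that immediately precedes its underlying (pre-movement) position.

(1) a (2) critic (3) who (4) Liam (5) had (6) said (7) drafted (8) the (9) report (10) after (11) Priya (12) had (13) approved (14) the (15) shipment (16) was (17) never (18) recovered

6

The displaced element is "a critic" (word 2).
It is linked across 1 clause boundary (Ø).
It functions as the subject of "drafted", so the gap sits immediately after word 6 ("said").
Base order: Liam had said that a critic drafted the report after Priya had approved the shipment.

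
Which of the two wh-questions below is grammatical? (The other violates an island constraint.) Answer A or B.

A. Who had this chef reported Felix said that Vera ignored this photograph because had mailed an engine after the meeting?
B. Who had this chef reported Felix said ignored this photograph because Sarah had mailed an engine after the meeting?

In A, the wh-phrase is extracted from inside an adjunct island (introduced by "because"), which blocks movement.
In B, the extraction path crosses only that-complement boundaries, which are transparent.
So B is grammatical.

B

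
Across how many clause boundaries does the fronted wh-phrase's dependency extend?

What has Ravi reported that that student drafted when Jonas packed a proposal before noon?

"what" is extracted from the object of "drafted".
Boundaries crossed, outermost first: [that] — 1 in total.

1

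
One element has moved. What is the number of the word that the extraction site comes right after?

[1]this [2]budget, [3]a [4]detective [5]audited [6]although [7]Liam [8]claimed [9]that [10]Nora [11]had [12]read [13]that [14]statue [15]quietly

The displaced element is "this budget" (word 2).
It functions as the direct object of "audited", so the gap sits immediately after word 5 ("audited").
Base order: A detective audited this budget although Liam claimed that Nora had read that statue quietly.

5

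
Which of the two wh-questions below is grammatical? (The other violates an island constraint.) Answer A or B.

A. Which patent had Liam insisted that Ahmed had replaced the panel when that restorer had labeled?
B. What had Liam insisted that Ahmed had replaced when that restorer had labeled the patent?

In A, the wh-phrase is extracted from inside an adjunct island (introduced by "when"), which blocks movement.
In B, the extraction path crosses only that-complement boundaries, which are transparent.
So B is grammatical.

B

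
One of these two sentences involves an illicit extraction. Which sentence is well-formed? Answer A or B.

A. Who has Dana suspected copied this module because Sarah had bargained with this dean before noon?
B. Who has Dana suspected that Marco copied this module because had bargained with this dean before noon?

In B, the wh-phrase is extracted from inside an adjunct island (introduced by "because"), which blocks movement.
In A, the extraction path crosses only that-complement boundaries, which are transparent.
So A is grammatical.

A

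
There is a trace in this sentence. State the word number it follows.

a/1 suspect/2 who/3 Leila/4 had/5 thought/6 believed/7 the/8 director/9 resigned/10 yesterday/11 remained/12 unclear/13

The displaced element is "a suspect" (word 2).
It is linked across 1 clause boundary (Ø).
It functions as the subject of "believed", so the gap sits immediately after word 6 ("thought").
Base order: Leila had thought a suspect believed the director resigned yesterday.

6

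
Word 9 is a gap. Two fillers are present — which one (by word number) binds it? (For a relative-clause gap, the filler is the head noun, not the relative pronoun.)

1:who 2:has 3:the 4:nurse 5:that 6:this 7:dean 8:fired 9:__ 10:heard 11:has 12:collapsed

4

The marked gap is inside the relative clause, the direct object of "fired".
Its filler is the head noun "nurse" (via "that"), at word 4.
(The other dependency links word 1 to a gap after word 10.)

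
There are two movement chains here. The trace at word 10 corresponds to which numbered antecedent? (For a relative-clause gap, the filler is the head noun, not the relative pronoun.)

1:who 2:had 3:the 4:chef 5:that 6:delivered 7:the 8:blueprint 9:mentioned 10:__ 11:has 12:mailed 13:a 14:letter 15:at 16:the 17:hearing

The marked gap is the subject of "mailed".
Its filler is the fronted wh-phrase "who", at word 1.
(The other dependency links word 4 to a gap after word 5.)

1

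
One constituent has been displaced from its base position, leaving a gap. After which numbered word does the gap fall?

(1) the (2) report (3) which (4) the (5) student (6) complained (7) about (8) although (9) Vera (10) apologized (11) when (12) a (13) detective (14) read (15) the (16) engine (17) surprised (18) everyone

7

The displaced element is "the report" (word 2).
It functions as the object of the preposition "about" of "complained", so the gap sits immediately after word 7 ("about").
Base order: The student complained about the report although Vera apologized when a detective read the engine.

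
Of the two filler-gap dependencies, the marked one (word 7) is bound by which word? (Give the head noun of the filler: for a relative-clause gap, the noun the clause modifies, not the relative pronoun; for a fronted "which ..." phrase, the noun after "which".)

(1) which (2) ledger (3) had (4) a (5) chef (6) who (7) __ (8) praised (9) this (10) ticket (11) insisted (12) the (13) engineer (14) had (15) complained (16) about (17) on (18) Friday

5

The marked gap is inside the relative clause, the subject of "praised".
Its filler is the head noun "chef" (via "who"), at word 5.
(The other dependency links word 2 to a gap after word 16.)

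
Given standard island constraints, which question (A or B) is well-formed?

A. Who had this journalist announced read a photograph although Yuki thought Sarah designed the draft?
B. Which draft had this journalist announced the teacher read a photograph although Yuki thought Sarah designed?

A

In B, the wh-phrase is extracted from inside an adjunct island (introduced by "although"), which blocks movement.
In A, the extraction path crosses only that-complement boundaries, which are transparent.
So A is grammatical.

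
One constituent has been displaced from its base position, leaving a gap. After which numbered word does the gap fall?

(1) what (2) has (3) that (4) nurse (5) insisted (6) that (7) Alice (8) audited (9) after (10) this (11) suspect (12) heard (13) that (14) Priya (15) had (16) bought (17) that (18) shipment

The displaced element is "what" (word 1).
It is linked across 1 clause boundary (that).
It functions as the direct object of "audited", so the gap sits immediately after word 8 ("audited").
Base order: That nurse has insisted that Alice audited what after this suspect heard that Priya had bought that shipment.

8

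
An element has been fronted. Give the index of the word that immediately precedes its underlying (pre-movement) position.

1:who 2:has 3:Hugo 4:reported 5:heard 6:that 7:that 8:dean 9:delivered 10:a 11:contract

4

The displaced element is "who" (word 1).
It is linked across 1 clause boundary (Ø).
It functions as the subject of "heard", so the gap sits immediately after word 4 ("reported").
Base order: Hugo has reported that who heard that that dean delivered a contract.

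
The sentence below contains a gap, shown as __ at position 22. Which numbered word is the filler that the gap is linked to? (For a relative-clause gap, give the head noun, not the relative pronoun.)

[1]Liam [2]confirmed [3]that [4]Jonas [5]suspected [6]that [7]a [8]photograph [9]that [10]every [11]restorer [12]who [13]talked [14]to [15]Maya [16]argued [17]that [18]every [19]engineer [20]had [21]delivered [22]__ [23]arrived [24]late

8

The gap at 22 is the object of "delivered", inside a relative clause.
The relative pronoun is "that" (word 9); it is bound by the head noun immediately before it.
Its filler is the head noun "photograph", at word 8.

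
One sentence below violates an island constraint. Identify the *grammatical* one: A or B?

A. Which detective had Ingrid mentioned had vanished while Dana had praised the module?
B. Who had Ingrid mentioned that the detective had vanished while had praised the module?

In B, the wh-phrase is extracted from inside an adjunct island (introduced by "while"), which blocks movement.
In A, the extraction path crosses only that-complement boundaries, which are transparent.
So A is grammatical.

A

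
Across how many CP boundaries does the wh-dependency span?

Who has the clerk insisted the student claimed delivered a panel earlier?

"who" is extracted from the subject of "delivered".
Boundaries crossed, outermost first: [Ø], [Ø] — 2 in total.

2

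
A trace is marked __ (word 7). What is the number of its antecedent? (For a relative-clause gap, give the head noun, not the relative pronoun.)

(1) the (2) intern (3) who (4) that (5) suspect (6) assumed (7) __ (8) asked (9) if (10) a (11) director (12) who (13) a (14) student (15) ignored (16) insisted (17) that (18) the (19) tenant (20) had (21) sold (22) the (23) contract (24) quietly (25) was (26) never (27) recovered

The gap at 7 is the subject of "asked", inside a relative clause.
The relative pronoun is "who" (word 3); it is bound by the head noun immediately before it.
Its filler is the head noun "intern", at word 2.

2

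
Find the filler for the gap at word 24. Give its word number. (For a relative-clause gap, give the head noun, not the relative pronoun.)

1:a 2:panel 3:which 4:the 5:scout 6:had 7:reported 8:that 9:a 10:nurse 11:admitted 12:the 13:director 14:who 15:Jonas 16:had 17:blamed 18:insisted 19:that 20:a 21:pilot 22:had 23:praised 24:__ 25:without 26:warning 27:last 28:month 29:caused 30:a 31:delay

The gap at 24 is the object of "praised", inside a relative clause.
The relative pronoun is "which" (word 3); it is bound by the head noun immediately before it.
Its filler is the head noun "panel", at word 2.

2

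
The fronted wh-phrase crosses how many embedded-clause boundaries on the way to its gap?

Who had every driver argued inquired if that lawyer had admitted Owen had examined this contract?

1

"who" is extracted from the subject of "inquired".
Boundaries crossed, outermost first: [Ø] — 1 in total.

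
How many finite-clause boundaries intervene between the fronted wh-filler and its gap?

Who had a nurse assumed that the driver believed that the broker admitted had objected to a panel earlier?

3

"who" is extracted from the subject of "objected".
Boundaries crossed, outermost first: [that], [that], [Ø] — 3 in total.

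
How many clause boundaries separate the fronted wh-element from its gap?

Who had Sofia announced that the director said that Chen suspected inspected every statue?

3

"who" is extracted from the subject of "inspected".
Boundaries crossed, outermost first: [that], [that], [Ø] — 3 in total.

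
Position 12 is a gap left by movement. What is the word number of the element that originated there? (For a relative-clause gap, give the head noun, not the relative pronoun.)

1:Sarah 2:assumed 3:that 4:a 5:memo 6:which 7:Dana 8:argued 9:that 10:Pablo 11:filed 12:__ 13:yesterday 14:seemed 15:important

The gap at 12 is the object of "filed", inside a relative clause.
The relative pronoun is "which" (word 6); it is bound by the head noun immediately before it.
Its filler is the head noun "memo", at word 5.

5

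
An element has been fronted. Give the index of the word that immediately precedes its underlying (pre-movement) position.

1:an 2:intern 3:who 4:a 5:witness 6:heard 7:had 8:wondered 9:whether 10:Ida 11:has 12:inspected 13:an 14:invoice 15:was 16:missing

6

The displaced element is "an intern" (word 2).
It is linked across 1 clause boundary (Ø).
It functions as the subject of "wondered", so the gap sits immediately after word 6 ("heard").
Base order: A witness heard an intern had wondered whether Ida has inspected an invoice.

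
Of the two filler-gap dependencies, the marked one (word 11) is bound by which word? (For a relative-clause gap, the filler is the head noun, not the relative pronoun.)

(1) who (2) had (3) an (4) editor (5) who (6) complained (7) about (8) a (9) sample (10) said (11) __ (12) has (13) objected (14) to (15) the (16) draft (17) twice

1

The marked gap is the subject of "objected".
Its filler is the fronted wh-phrase "who", at word 1.
(The other dependency links word 4 to a gap after word 5.)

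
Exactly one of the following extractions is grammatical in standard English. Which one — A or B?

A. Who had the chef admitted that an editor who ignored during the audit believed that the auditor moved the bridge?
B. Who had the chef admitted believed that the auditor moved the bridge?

B

In A, the wh-phrase is extracted from inside a complex-NP island (relative clause) (introduced by "who"), which blocks movement.
In B, the extraction path crosses only that-complement boundaries, which are transparent.
So B is grammatical.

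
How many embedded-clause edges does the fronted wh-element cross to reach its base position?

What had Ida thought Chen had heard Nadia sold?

"what" is extracted from the object of "sold".
Boundaries crossed, outermost first: [Ø], [Ø] — 2 in total.

2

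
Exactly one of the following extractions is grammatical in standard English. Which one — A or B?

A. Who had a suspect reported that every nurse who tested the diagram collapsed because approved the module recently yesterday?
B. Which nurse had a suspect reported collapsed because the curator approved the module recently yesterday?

B

In A, the wh-phrase is extracted from inside an adjunct island (introduced by "because"), which blocks movement.
In B, the extraction path crosses only that-complement boundaries, which are transparent.
So B is grammatical.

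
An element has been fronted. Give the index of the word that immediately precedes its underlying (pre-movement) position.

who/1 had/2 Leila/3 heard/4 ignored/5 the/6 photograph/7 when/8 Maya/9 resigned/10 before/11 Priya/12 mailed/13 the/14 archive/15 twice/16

The displaced element is "who" (word 1).
It is linked across 1 clause boundary (Ø).
It functions as the subject of "ignored", so the gap sits immediately after word 4 ("heard").
Base order: Leila had heard that who ignored the photograph when Maya resigned before Priya mailed the archive twice.

4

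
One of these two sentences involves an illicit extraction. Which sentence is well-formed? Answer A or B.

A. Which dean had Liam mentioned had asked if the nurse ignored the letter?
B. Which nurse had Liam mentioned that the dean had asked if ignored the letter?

A

In B, the wh-phrase is extracted from inside a wh-island (introduced by "if"), which blocks movement.
In A, the extraction path crosses only that-complement boundaries, which are transparent.
So A is grammatical.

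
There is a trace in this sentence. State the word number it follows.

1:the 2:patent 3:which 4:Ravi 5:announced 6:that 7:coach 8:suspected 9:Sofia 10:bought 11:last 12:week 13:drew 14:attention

10

The displaced element is "the patent" (word 2).
It is linked across 2 clause boundaries (Ø → Ø).
It functions as the direct object of "bought", so the gap sits immediately after word 10 ("bought").
Base order: Ravi announced that coach suspected Sofia bought the patent last week.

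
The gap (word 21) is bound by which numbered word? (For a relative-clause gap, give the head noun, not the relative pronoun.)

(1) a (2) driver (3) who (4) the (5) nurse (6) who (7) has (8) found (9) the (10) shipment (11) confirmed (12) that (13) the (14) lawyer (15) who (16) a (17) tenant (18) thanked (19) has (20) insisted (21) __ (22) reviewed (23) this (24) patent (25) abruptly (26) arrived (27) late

The gap at 21 is the subject of "reviewed", inside a relative clause.
The relative pronoun is "who" (word 3); it is bound by the head noun immediately before it.
Its filler is the head noun "driver", at word 2.

2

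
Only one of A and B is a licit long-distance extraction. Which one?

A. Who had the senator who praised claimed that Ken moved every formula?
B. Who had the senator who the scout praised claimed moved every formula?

In A, the wh-phrase is extracted from inside a complex-NP island (relative clause) (introduced by "who"), which blocks movement.
In B, the extraction path crosses only that-complement boundaries, which are transparent.
So B is grammatical.

B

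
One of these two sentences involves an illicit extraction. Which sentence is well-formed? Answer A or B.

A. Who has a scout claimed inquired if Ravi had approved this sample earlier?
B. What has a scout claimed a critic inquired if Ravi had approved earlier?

In B, the wh-phrase is extracted from inside a wh-island (introduced by "if"), which blocks movement.
In A, the extraction path crosses only that-complement boundaries, which are transparent.
So A is grammatical.

A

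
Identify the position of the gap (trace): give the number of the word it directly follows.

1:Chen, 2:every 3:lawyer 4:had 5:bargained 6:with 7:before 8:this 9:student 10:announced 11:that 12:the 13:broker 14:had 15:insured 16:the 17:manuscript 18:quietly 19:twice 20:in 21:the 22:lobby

The displaced element is "Chen" (word 1).
It functions as the object of the preposition "with" of "bargained", so the gap sits immediately after word 6 ("with").
Base order: Every lawyer had bargained with Chen before this student announced that the broker had insured the manuscript quietly twice in the lobby.

6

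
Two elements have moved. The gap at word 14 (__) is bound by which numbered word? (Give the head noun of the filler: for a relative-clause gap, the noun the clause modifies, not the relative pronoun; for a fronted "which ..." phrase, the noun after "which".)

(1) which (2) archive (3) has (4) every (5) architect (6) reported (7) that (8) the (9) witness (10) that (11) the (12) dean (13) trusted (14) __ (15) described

9

The marked gap is inside the relative clause, the direct object of "trusted".
Its filler is the head noun "witness" (via "that"), at word 9.
(The other dependency links word 2 to a gap after word 15.)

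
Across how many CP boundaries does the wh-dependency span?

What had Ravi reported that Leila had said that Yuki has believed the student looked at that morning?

"what" is extracted from the PP object of "looked".
Boundaries crossed, outermost first: [that], [that], [Ø] — 3 in total.

3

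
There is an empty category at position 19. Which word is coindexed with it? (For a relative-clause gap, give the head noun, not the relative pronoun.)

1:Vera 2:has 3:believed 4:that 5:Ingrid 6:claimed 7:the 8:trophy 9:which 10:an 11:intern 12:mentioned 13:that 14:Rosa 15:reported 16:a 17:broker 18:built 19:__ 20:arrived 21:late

8

The gap at 19 is the object of "built", inside a relative clause.
The relative pronoun is "which" (word 9); it is bound by the head noun immediately before it.
Its filler is the head noun "trophy", at word 8.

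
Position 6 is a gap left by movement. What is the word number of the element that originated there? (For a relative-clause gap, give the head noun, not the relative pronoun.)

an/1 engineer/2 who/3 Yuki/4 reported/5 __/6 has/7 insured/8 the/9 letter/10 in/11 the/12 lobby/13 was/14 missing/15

The gap at 6 is the subject of "insured", inside a relative clause.
The relative pronoun is "who" (word 3); it is bound by the head noun immediately before it.
Its filler is the head noun "engineer", at word 2.

2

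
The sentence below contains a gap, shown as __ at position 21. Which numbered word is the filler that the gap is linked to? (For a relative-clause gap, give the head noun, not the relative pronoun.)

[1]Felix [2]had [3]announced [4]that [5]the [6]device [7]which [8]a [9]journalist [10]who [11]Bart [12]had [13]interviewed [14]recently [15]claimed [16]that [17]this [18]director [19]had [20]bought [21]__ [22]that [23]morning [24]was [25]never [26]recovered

The gap at 21 is the object of "bought", inside a relative clause.
The relative pronoun is "which" (word 7); it is bound by the head noun immediately before it.
Its filler is the head noun "device", at word 6.

6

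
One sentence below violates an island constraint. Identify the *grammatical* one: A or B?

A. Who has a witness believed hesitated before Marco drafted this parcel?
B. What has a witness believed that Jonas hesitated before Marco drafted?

In B, the wh-phrase is extracted from inside an adjunct island (introduced by "before"), which blocks movement.
In A, the extraction path crosses only that-complement boundaries, which are transparent.
So A is grammatical.

A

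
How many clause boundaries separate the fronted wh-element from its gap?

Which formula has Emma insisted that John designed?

1

"which formula" is extracted from the object of "designed".
Boundaries crossed, outermost first: [that] — 1 in total.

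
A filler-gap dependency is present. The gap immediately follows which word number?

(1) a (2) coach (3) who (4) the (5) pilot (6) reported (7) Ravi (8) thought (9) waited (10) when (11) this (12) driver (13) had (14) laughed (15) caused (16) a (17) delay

8

The displaced element is "a coach" (word 2).
It is linked across 2 clause boundaries (Ø → Ø).
It functions as the subject of "waited", so the gap sits immediately after word 8 ("thought").
Base order: The pilot reported Ravi thought a coach waited when this driver had laughed.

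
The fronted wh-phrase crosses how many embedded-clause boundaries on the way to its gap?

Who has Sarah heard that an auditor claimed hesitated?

2

"who" is extracted from the subject of "hesitated".
Boundaries crossed, outermost first: [that], [Ø] — 2 in total.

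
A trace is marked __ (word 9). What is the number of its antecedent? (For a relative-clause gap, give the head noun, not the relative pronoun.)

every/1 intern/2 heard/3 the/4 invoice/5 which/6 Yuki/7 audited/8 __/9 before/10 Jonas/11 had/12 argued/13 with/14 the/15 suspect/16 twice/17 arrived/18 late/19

5

The gap at 9 is the object of "audited", inside a relative clause.
The relative pronoun is "which" (word 6); it is bound by the head noun immediately before it.
Its filler is the head noun "invoice", at word 5.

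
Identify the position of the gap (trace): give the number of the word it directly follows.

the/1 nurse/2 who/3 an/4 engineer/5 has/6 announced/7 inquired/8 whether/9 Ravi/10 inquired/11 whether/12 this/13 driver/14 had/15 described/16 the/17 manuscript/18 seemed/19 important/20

The displaced element is "the nurse" (word 2).
It is linked across 1 clause boundary (Ø).
It functions as the subject of "inquired", so the gap sits immediately after word 7 ("announced").
Base order: An engineer has announced the nurse inquired whether Ravi inquired whether this driver had described the manuscript.

7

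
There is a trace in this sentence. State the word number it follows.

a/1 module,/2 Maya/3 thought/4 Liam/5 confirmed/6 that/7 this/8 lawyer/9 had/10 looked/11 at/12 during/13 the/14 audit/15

The displaced element is "a module" (word 2).
It is linked across 2 clause boundaries (Ø → that).
It functions as the object of the preposition "at" of "looked", so the gap sits immediately after word 12 ("at").
Base order: Maya thought Liam confirmed that this lawyer had looked at a module during the audit.

12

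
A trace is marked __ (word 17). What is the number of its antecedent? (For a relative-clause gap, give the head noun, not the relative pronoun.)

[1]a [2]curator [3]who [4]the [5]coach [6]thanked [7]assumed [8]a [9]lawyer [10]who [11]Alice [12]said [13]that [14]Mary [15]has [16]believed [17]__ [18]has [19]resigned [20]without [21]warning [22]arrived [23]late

The gap at 17 is the subject of "resigned", inside a relative clause.
The relative pronoun is "who" (word 10); it is bound by the head noun immediately before it.
Its filler is the head noun "lawyer", at word 9.

9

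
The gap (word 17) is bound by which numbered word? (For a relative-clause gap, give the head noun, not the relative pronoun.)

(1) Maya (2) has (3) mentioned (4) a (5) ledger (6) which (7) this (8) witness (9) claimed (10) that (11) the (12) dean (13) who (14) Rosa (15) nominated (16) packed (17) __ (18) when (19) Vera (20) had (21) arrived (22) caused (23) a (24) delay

5

The gap at 17 is the object of "packed", inside a relative clause.
The relative pronoun is "which" (word 6); it is bound by the head noun immediately before it.
Its filler is the head noun "ledger", at word 5.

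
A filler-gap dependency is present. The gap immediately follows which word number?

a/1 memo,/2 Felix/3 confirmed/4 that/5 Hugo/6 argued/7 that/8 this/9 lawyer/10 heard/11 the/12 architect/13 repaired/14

The displaced element is "a memo" (word 2).
It is linked across 3 clause boundaries (that → that → Ø).
It functions as the direct object of "repaired", so the gap sits immediately after word 14 ("repaired").
Base order: Felix confirmed that Hugo argued that this lawyer heard the architect repaired a memo.

14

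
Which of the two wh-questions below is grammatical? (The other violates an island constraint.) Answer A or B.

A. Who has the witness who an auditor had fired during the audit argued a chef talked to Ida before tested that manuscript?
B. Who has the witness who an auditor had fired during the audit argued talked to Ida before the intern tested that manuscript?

B

In A, the wh-phrase is extracted from inside an adjunct island (introduced by "before"), which blocks movement.
In B, the extraction path crosses only that-complement boundaries, which are transparent.
So B is grammatical.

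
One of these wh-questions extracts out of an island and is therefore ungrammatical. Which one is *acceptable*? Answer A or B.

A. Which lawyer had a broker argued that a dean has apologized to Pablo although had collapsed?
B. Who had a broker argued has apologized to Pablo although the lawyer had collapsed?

In A, the wh-phrase is extracted from inside an adjunct island (introduced by "although"), which blocks movement.
In B, the extraction path crosses only that-complement boundaries, which are transparent.
So B is grammatical.

B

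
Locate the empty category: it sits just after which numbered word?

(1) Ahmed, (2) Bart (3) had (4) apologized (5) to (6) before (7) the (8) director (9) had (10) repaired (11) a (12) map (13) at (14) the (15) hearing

5

The displaced element is "Ahmed" (word 1).
It functions as the object of the preposition "to" of "apologized", so the gap sits immediately after word 5 ("to").
Base order: Bart had apologized to Ahmed before the director had repaired a map at the hearing.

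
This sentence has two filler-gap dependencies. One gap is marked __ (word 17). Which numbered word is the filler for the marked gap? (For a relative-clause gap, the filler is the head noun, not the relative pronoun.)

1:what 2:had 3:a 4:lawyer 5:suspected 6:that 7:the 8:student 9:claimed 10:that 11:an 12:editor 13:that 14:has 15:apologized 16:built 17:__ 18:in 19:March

1

The marked gap is the direct object of "built".
Its filler is the fronted wh-phrase "what", at word 1.
(The other dependency links word 12 to a gap after word 13.)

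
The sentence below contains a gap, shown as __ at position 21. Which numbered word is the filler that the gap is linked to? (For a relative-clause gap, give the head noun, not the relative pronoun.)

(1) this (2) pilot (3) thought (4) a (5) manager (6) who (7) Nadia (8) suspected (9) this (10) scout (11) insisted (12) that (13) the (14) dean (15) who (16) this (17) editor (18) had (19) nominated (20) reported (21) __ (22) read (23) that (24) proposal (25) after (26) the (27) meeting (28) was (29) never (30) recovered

5

The gap at 21 is the subject of "read", inside a relative clause.
The relative pronoun is "who" (word 6); it is bound by the head noun immediately before it.
Its filler is the head noun "manager", at word 5.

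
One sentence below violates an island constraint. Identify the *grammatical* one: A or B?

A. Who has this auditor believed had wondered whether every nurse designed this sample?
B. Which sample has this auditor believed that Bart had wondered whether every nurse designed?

In B, the wh-phrase is extracted from inside a wh-island (introduced by "whether"), which blocks movement.
In A, the extraction path crosses only that-complement boundaries, which are transparent.
So A is grammatical.

A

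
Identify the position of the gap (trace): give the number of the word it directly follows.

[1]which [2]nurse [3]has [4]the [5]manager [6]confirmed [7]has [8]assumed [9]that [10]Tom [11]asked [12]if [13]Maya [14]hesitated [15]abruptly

6

The displaced element is "which nurse" (word 2).
It is linked across 1 clause boundary (Ø).
It functions as the subject of "assumed", so the gap sits immediately after word 6 ("confirmed").
Base order: The manager has confirmed which nurse has assumed that Tom asked if Maya hesitated abruptly.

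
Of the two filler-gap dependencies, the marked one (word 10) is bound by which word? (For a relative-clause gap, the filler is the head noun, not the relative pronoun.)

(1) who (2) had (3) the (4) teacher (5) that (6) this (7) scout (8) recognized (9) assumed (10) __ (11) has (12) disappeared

1

The marked gap is the subject of "disappeared".
Its filler is the fronted wh-phrase "who", at word 1.
(The other dependency links word 4 to a gap after word 8.)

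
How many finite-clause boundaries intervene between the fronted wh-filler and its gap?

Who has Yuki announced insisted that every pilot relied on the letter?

"who" is extracted from the subject of "insisted".
Boundaries crossed, outermost first: [Ø] — 1 in total.

1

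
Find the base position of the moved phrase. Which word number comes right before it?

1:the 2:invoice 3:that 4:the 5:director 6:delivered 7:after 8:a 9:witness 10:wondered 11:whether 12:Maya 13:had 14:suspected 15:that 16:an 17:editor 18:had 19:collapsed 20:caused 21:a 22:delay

The displaced element is "the invoice" (word 2).
It functions as the direct object of "delivered", so the gap sits immediately after word 6 ("delivered").
Base order: The director delivered the invoice after a witness wondered whether Maya had suspected that an editor had collapsed.

6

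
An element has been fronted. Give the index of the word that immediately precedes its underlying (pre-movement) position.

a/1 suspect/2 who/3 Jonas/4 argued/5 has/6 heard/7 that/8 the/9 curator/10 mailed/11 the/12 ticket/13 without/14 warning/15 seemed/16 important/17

The displaced element is "a suspect" (word 2).
It is linked across 1 clause boundary (Ø).
It functions as the subject of "heard", so the gap sits immediately after word 5 ("argued").
Base order: Jonas argued that a suspect has heard that the curator mailed the ticket without warning.

5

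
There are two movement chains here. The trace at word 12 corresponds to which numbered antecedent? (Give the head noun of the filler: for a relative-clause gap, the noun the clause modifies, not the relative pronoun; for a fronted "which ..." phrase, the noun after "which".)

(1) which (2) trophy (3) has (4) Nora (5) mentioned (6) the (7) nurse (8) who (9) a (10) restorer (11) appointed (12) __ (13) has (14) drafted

7

The marked gap is inside the relative clause, the direct object of "appointed".
Its filler is the head noun "nurse" (via "who"), at word 7.
(The other dependency links word 2 to a gap after word 14.)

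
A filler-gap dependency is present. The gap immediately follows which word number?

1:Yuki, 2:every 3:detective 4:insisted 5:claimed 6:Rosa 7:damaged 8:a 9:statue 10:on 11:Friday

4

The displaced element is "Yuki" (word 1).
It is linked across 1 clause boundary (Ø).
It functions as the subject of "claimed", so the gap sits immediately after word 4 ("insisted").
Base order: Every detective insisted that Yuki claimed Rosa damaged a statue on Friday.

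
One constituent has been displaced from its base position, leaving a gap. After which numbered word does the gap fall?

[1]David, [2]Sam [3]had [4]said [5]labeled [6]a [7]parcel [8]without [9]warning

The displaced element is "David" (word 1).
It is linked across 1 clause boundary (Ø).
It functions as the subject of "labeled", so the gap sits immediately after word 4 ("said").
Base order: Sam had said that David labeled a parcel without warning.

4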